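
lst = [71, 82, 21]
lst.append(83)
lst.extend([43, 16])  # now [71, 82, 21, 83, 43, 16]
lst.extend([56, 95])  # [71, 82, 21, 83, 43, 16, 56, 95]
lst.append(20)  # [71, 82, 21, 83, 43, 16, 56, 95, 20]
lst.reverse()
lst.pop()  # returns 71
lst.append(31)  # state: [20, 95, 56, 16, 43, 83, 21, 82, 31]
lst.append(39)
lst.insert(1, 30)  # [20, 30, 95, 56, 16, 43, 83, 21, 82, 31, 39]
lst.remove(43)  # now [20, 30, 95, 56, 16, 83, 21, 82, 31, 39]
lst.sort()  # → [16, 20, 21, 30, 31, 39, 56, 82, 83, 95]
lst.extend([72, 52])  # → [16, 20, 21, 30, 31, 39, 56, 82, 83, 95, 72, 52]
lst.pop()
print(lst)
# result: [16, 20, 21, 30, 31, 39, 56, 82, 83, 95, 72]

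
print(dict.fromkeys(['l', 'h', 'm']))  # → {'l': None, 'h': None, 'm': None}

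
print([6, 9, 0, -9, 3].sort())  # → None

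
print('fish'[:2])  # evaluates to fi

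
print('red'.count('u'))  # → 0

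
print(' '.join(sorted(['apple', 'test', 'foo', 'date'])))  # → apple date foo test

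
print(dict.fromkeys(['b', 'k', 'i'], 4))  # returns {'b': 4, 'k': 4, 'i': 4}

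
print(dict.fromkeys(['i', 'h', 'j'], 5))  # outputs {'i': 5, 'h': 5, 'j': 5}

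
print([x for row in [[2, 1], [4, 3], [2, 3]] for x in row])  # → [2, 1, 4, 3, 2, 3]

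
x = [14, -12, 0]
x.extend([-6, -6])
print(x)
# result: [14, -12, 0, -6, -6]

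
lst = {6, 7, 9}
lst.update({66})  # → {6, 7, 9, 66}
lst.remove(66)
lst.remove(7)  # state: {6, 9}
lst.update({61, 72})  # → {6, 9, 61, 72}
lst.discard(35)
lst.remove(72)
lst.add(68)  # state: {6, 9, 61, 68}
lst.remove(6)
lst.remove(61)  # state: {9, 68}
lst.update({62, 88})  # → {9, 62, 68, 88}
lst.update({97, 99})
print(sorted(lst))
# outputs [9, 62, 68, 88, 97, 99]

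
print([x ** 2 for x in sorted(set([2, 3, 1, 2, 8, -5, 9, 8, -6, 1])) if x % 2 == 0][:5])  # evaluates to [36, 4, 64]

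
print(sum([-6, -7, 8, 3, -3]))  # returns -5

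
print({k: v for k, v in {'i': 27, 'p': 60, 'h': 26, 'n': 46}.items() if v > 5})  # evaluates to {'i': 27, 'p': 60, 'h': 26, 'n': 46}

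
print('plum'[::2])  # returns pu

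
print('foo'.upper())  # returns FOO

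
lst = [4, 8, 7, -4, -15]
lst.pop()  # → -15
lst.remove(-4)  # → [4, 8, 7]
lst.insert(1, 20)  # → [4, 20, 8, 7]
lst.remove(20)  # [4, 8, 7]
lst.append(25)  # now [4, 8, 7, 25]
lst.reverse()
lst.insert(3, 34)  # [25, 7, 8, 34, 4]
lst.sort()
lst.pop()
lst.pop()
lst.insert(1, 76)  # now [4, 76, 7, 8]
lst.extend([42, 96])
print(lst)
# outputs [4, 76, 7, 8, 42, 96]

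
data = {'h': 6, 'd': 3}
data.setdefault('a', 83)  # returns 83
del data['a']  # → {'h': 6, 'd': 3}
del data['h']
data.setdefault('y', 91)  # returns 91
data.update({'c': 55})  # {'d': 3, 'y': 91, 'c': 55}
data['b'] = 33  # {'d': 3, 'y': 91, 'c': 55, 'b': 33}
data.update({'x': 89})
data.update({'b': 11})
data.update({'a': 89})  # {'d': 3, 'y': 91, 'c': 55, 'b': 11, 'x': 89, 'a': 89}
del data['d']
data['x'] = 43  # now {'y': 91, 'c': 55, 'b': 11, 'x': 43, 'a': 89}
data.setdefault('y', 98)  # 91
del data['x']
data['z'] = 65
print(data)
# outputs {'y': 91, 'c': 55, 'b': 11, 'a': 89, 'z': 65}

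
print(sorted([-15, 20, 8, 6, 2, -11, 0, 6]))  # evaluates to [-15, -11, 0, 2, 6, 6, 8, 20]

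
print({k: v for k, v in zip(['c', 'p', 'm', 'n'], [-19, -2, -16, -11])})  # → {'c': -19, 'p': -2, 'm': -16, 'n': -11}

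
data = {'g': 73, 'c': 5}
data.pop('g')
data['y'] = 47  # {'c': 5, 'y': 47}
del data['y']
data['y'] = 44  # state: {'c': 5, 'y': 44}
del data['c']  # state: {'y': 44}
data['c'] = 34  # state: {'y': 44, 'c': 34}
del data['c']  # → {'y': 44}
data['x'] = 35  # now {'y': 44, 'x': 35}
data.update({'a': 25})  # {'y': 44, 'x': 35, 'a': 25}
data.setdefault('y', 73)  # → 44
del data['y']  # {'x': 35, 'a': 25}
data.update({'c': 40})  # {'x': 35, 'a': 25, 'c': 40}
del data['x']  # {'a': 25, 'c': 40}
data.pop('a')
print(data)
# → {'c': 40}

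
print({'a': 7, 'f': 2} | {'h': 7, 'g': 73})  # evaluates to {'a': 7, 'f': 2, 'h': 7, 'g': 73}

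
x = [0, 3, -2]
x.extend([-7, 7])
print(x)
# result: [0, 3, -2, -7, 7]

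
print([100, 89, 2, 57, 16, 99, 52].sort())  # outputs None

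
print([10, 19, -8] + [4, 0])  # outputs [10, 19, -8, 4, 0]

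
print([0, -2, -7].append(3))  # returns None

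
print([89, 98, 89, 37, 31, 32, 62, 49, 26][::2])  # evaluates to [89, 89, 31, 62, 26]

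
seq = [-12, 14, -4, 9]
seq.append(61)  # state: [-12, 14, -4, 9, 61]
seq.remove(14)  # [-12, -4, 9, 61]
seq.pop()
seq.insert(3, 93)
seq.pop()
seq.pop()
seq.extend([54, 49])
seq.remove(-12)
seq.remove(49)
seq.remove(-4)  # [54]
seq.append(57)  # [54, 57]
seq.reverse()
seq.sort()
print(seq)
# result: [54, 57]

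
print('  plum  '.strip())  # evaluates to plum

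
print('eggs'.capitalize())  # Eggs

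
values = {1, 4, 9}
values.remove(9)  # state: {1, 4}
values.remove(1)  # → {4}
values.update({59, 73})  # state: {4, 59, 73}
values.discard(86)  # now {4, 59, 73}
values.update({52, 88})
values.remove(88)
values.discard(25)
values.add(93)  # {4, 52, 59, 73, 93}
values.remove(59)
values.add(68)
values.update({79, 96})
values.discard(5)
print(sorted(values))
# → [4, 52, 68, 73, 79, 93, 96]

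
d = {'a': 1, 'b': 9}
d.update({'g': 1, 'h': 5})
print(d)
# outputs {'a': 1, 'b': 9, 'g': 1, 'h': 5}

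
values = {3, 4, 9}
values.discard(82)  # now {3, 4, 9}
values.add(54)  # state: {3, 4, 9, 54}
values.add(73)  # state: {3, 4, 9, 54, 73}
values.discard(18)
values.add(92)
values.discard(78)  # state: {3, 4, 9, 54, 73, 92}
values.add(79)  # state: {3, 4, 9, 54, 73, 79, 92}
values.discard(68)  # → {3, 4, 9, 54, 73, 79, 92}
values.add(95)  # {3, 4, 9, 54, 73, 79, 92, 95}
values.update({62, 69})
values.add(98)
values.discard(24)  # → {3, 4, 9, 54, 62, 69, 73, 79, 92, 95, 98}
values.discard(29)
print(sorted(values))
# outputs [3, 4, 9, 54, 62, 69, 73, 79, 92, 95, 98]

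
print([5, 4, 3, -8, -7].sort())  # None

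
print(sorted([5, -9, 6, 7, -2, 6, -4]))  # [-9, -4, -2, 5, 6, 6, 7]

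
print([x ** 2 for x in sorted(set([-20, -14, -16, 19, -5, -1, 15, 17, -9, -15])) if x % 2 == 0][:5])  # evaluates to [400, 256, 196]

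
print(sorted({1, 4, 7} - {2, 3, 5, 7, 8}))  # [1, 4]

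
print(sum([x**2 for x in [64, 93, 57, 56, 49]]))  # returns 21531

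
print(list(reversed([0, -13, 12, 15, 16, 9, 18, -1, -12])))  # [-12, -1, 18, 9, 16, 15, 12, -13, 0]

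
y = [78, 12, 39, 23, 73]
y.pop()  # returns 73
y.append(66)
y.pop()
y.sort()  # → [12, 23, 39, 78]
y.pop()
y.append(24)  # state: [12, 23, 39, 24]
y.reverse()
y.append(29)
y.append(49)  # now [24, 39, 23, 12, 29, 49]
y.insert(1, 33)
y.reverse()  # [49, 29, 12, 23, 39, 33, 24]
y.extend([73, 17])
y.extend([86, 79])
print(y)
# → [49, 29, 12, 23, 39, 33, 24, 73, 17, 86, 79]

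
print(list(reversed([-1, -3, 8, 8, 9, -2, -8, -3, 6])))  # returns [6, -3, -8, -2, 9, 8, 8, -3, -1]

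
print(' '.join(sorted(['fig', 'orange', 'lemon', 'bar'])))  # bar fig lemon orange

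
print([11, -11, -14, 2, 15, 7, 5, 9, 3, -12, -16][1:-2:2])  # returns [-11, 2, 7, 9]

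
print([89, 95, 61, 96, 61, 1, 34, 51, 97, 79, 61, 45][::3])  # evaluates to [89, 96, 34, 79]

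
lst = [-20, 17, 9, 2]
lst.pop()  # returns 2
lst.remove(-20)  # [17, 9]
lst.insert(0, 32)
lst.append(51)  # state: [32, 17, 9, 51]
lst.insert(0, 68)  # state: [68, 32, 17, 9, 51]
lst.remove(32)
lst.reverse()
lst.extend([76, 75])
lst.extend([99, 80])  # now [51, 9, 17, 68, 76, 75, 99, 80]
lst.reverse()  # [80, 99, 75, 76, 68, 17, 9, 51]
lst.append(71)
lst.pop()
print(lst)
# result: [80, 99, 75, 76, 68, 17, 9, 51]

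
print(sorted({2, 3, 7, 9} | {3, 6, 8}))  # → [2, 3, 6, 7, 8, 9]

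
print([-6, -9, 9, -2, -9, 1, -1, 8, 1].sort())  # None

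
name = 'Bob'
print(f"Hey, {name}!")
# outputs Hey, Bob!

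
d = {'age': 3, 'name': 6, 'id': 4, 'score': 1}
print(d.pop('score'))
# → 1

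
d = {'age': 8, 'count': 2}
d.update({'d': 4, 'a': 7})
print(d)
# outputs {'age': 8, 'count': 2, 'd': 4, 'a': 7}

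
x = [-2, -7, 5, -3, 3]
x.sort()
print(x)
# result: [-7, -3, -2, 3, 5]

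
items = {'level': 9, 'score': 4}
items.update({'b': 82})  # {'level': 9, 'score': 4, 'b': 82}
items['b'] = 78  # {'level': 9, 'score': 4, 'b': 78}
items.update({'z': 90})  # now {'level': 9, 'score': 4, 'b': 78, 'z': 90}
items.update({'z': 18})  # {'level': 9, 'score': 4, 'b': 78, 'z': 18}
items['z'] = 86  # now {'level': 9, 'score': 4, 'b': 78, 'z': 86}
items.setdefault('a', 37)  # 37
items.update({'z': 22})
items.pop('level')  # 9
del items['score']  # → {'b': 78, 'z': 22, 'a': 37}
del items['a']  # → {'b': 78, 'z': 22}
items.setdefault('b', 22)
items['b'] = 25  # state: {'b': 25, 'z': 22}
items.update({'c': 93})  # {'b': 25, 'z': 22, 'c': 93}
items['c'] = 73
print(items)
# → {'b': 25, 'z': 22, 'c': 73}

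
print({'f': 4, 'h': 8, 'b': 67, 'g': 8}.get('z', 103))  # 103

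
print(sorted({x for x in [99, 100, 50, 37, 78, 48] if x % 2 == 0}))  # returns [48, 50, 78, 100]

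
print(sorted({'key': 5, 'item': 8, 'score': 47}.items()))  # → [('item', 8), ('key', 5), ('score', 47)]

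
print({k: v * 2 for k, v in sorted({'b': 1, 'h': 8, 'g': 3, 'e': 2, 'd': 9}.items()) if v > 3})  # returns {'d': 18, 'h': 16}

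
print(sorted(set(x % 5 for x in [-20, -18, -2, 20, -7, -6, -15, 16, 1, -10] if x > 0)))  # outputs [0, 1]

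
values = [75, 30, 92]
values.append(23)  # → [75, 30, 92, 23]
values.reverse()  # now [23, 92, 30, 75]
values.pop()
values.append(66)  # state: [23, 92, 30, 66]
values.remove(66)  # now [23, 92, 30]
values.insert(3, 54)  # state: [23, 92, 30, 54]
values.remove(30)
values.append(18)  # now [23, 92, 54, 18]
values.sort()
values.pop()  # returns 92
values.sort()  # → [18, 23, 54]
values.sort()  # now [18, 23, 54]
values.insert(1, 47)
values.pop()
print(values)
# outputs [18, 47, 23]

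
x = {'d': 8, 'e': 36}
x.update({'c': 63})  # {'d': 8, 'e': 36, 'c': 63}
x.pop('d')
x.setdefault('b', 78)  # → 78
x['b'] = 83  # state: {'e': 36, 'c': 63, 'b': 83}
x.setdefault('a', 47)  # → 47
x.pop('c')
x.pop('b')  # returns 83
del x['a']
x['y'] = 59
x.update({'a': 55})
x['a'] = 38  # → {'e': 36, 'y': 59, 'a': 38}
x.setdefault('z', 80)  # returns 80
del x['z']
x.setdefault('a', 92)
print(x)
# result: {'e': 36, 'y': 59, 'a': 38}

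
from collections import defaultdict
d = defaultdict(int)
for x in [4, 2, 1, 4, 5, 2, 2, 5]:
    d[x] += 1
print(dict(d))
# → {4: 2, 2: 3, 1: 1, 5: 2}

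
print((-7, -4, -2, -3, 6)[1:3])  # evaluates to (-4, -2)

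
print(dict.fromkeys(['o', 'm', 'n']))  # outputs {'o': None, 'm': None, 'n': None}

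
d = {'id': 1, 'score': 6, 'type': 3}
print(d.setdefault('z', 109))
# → 109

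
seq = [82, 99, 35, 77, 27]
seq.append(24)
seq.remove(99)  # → [82, 35, 77, 27, 24]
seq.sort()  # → [24, 27, 35, 77, 82]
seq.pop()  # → 82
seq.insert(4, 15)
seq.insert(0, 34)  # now [34, 24, 27, 35, 77, 15]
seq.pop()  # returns 15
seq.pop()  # 77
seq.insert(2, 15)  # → [34, 24, 15, 27, 35]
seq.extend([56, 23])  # [34, 24, 15, 27, 35, 56, 23]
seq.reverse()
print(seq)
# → [23, 56, 35, 27, 15, 24, 34]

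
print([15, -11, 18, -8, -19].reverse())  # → None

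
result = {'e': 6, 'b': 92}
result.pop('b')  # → 92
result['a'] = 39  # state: {'e': 6, 'a': 39}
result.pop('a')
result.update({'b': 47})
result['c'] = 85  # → {'e': 6, 'b': 47, 'c': 85}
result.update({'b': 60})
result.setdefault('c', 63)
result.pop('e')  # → 6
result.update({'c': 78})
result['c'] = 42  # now {'b': 60, 'c': 42}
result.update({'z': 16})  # {'b': 60, 'c': 42, 'z': 16}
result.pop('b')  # 60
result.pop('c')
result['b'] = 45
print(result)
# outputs {'z': 16, 'b': 45}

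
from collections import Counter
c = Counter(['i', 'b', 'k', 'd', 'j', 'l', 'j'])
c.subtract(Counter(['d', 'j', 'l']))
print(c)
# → Counter({'i': 1, 'b': 1, 'k': 1, 'j': 1, 'd': 0, 'l': 0})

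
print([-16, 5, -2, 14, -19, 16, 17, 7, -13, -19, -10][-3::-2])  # [-13, 17, -19, -2, -16]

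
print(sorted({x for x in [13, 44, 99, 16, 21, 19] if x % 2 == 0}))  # [16, 44]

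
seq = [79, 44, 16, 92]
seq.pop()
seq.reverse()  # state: [16, 44, 79]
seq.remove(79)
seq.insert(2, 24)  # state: [16, 44, 24]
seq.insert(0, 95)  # [95, 16, 44, 24]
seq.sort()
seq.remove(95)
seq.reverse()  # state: [44, 24, 16]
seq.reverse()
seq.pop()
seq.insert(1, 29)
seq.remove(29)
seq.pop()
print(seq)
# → [16]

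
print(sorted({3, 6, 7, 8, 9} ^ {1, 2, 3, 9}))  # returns [1, 2, 6, 7, 8]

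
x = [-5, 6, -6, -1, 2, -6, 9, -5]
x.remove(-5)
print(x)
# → [6, -6, -1, 2, -6, 9, -5]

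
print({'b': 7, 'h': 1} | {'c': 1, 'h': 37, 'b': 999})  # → {'b': 999, 'h': 37, 'c': 1}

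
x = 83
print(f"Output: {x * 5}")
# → Output: 415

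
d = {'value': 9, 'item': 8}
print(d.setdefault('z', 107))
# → 107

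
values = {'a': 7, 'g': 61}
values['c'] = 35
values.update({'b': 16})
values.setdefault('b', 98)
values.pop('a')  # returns 7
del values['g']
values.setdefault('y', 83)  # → 83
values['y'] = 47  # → {'c': 35, 'b': 16, 'y': 47}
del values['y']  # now {'c': 35, 'b': 16}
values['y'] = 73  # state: {'c': 35, 'b': 16, 'y': 73}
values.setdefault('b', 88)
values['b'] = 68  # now {'c': 35, 'b': 68, 'y': 73}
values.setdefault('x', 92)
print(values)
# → {'c': 35, 'b': 68, 'y': 73, 'x': 92}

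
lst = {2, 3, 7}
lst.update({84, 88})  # {2, 3, 7, 84, 88}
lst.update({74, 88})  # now {2, 3, 7, 74, 84, 88}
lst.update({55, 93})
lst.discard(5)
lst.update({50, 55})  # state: {2, 3, 7, 50, 55, 74, 84, 88, 93}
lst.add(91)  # {2, 3, 7, 50, 55, 74, 84, 88, 91, 93}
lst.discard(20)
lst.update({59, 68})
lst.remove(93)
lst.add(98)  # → {2, 3, 7, 50, 55, 59, 68, 74, 84, 88, 91, 98}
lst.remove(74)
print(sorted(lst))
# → [2, 3, 7, 50, 55, 59, 68, 84, 88, 91, 98]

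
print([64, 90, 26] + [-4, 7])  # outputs [64, 90, 26, -4, 7]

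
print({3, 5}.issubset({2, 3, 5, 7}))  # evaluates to True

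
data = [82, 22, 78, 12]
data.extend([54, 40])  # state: [82, 22, 78, 12, 54, 40]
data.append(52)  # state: [82, 22, 78, 12, 54, 40, 52]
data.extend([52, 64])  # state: [82, 22, 78, 12, 54, 40, 52, 52, 64]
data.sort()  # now [12, 22, 40, 52, 52, 54, 64, 78, 82]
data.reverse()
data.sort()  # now [12, 22, 40, 52, 52, 54, 64, 78, 82]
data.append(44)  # [12, 22, 40, 52, 52, 54, 64, 78, 82, 44]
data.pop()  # 44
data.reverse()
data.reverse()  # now [12, 22, 40, 52, 52, 54, 64, 78, 82]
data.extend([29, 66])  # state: [12, 22, 40, 52, 52, 54, 64, 78, 82, 29, 66]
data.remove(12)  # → [22, 40, 52, 52, 54, 64, 78, 82, 29, 66]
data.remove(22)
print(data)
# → [40, 52, 52, 54, 64, 78, 82, 29, 66]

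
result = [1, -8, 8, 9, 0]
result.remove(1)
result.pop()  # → 0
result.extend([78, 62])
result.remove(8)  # [-8, 9, 78, 62]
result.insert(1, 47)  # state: [-8, 47, 9, 78, 62]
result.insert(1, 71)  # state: [-8, 71, 47, 9, 78, 62]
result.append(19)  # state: [-8, 71, 47, 9, 78, 62, 19]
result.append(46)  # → [-8, 71, 47, 9, 78, 62, 19, 46]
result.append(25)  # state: [-8, 71, 47, 9, 78, 62, 19, 46, 25]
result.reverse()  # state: [25, 46, 19, 62, 78, 9, 47, 71, -8]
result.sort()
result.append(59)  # [-8, 9, 19, 25, 46, 47, 62, 71, 78, 59]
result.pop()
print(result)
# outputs [-8, 9, 19, 25, 46, 47, 62, 71, 78]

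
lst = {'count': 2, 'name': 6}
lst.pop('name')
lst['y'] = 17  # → {'count': 2, 'y': 17}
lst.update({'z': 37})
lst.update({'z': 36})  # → {'count': 2, 'y': 17, 'z': 36}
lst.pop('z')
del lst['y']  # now {'count': 2}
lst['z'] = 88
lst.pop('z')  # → 88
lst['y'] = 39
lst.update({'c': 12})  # {'count': 2, 'y': 39, 'c': 12}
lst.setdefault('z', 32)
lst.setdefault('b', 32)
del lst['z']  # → {'count': 2, 'y': 39, 'c': 12, 'b': 32}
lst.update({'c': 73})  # {'count': 2, 'y': 39, 'c': 73, 'b': 32}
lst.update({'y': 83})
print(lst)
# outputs {'count': 2, 'y': 83, 'c': 73, 'b': 32}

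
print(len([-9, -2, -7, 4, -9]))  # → 5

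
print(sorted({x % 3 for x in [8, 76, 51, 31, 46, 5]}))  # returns [0, 1, 2]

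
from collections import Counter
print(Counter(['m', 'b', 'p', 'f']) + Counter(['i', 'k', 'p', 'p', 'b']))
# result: Counter({'p': 3, 'b': 2, 'm': 1, 'f': 1, 'i': 1, 'k': 1})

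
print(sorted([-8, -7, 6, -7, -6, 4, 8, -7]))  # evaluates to [-8, -7, -7, -7, -6, 4, 6, 8]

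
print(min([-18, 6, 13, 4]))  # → -18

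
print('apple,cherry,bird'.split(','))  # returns ['apple', 'cherry', 'bird']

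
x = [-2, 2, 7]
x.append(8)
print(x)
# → [-2, 2, 7, 8]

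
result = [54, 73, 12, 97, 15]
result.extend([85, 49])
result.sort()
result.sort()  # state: [12, 15, 49, 54, 73, 85, 97]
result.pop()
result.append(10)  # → [12, 15, 49, 54, 73, 85, 10]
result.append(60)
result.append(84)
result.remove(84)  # [12, 15, 49, 54, 73, 85, 10, 60]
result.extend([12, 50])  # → [12, 15, 49, 54, 73, 85, 10, 60, 12, 50]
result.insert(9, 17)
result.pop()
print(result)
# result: [12, 15, 49, 54, 73, 85, 10, 60, 12, 17]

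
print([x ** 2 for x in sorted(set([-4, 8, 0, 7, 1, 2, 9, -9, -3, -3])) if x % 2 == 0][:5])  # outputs [16, 0, 4, 64]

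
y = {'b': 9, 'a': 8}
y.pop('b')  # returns 9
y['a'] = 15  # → {'a': 15}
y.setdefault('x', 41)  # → 41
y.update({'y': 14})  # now {'a': 15, 'x': 41, 'y': 14}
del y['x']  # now {'a': 15, 'y': 14}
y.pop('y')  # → 14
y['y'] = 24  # {'a': 15, 'y': 24}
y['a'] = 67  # {'a': 67, 'y': 24}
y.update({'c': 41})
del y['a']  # {'y': 24, 'c': 41}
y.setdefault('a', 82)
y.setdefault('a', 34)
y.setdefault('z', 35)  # 35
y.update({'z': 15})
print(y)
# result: {'y': 24, 'c': 41, 'a': 82, 'z': 15}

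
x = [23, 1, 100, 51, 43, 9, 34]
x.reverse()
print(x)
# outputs [34, 9, 43, 51, 100, 1, 23]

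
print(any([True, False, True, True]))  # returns True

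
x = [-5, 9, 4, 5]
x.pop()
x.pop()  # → 4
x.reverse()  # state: [9, -5]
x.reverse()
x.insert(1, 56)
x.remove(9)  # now [-5, 56]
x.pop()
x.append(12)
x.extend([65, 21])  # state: [-5, 12, 65, 21]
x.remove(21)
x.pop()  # 65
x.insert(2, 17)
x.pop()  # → 17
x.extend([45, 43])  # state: [-5, 12, 45, 43]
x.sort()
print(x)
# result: [-5, 12, 43, 45]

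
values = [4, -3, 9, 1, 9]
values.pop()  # 9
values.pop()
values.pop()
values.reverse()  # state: [-3, 4]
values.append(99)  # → [-3, 4, 99]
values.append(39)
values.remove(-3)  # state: [4, 99, 39]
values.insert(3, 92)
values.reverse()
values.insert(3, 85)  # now [92, 39, 99, 85, 4]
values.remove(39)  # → [92, 99, 85, 4]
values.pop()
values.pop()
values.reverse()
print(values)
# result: [99, 92]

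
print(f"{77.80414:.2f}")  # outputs 77.80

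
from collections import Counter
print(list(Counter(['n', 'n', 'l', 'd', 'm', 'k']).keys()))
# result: ['n', 'l', 'd', 'm', 'k']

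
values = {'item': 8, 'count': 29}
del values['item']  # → {'count': 29}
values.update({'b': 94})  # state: {'count': 29, 'b': 94}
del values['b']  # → {'count': 29}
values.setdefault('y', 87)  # 87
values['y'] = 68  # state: {'count': 29, 'y': 68}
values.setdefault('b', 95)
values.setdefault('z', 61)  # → 61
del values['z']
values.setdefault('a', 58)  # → 58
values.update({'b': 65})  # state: {'count': 29, 'y': 68, 'b': 65, 'a': 58}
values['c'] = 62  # {'count': 29, 'y': 68, 'b': 65, 'a': 58, 'c': 62}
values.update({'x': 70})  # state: {'count': 29, 'y': 68, 'b': 65, 'a': 58, 'c': 62, 'x': 70}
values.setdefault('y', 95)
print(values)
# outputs {'count': 29, 'y': 68, 'b': 65, 'a': 58, 'c': 62, 'x': 70}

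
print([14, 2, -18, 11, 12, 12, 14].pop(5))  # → 12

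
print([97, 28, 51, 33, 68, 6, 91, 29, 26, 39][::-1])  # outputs [39, 26, 29, 91, 6, 68, 33, 51, 28, 97]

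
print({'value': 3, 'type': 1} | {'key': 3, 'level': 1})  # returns {'value': 3, 'type': 1, 'key': 3, 'level': 1}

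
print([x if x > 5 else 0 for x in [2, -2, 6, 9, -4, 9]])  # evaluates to [0, 0, 6, 9, 0, 9]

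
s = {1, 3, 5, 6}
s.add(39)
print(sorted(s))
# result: [1, 3, 5, 6, 39]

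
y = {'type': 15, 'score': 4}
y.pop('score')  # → 4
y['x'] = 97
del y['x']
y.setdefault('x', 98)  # 98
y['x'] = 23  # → {'type': 15, 'x': 23}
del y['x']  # {'type': 15}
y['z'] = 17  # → {'type': 15, 'z': 17}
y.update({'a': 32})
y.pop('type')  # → 15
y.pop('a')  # 32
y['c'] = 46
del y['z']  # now {'c': 46}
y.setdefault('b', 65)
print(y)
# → {'c': 46, 'b': 65}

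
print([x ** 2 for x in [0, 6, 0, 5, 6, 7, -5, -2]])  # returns [0, 36, 0, 25, 36, 49, 25, 4]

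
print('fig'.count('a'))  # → 0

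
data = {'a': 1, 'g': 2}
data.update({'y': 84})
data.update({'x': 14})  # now {'a': 1, 'g': 2, 'y': 84, 'x': 14}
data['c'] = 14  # {'a': 1, 'g': 2, 'y': 84, 'x': 14, 'c': 14}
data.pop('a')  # 1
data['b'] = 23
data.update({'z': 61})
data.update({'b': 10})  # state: {'g': 2, 'y': 84, 'x': 14, 'c': 14, 'b': 10, 'z': 61}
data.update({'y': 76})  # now {'g': 2, 'y': 76, 'x': 14, 'c': 14, 'b': 10, 'z': 61}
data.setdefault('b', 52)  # 10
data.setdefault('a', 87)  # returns 87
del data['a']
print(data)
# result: {'g': 2, 'y': 76, 'x': 14, 'c': 14, 'b': 10, 'z': 61}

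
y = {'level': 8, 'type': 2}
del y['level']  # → {'type': 2}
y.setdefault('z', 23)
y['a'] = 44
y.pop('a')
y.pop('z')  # 23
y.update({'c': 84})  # {'type': 2, 'c': 84}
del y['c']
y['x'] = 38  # {'type': 2, 'x': 38}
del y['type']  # {'x': 38}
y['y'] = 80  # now {'x': 38, 'y': 80}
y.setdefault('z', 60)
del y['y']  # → {'x': 38, 'z': 60}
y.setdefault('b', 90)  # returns 90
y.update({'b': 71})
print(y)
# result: {'x': 38, 'z': 60, 'b': 71}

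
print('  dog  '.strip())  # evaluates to dog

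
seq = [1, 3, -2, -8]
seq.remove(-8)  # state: [1, 3, -2]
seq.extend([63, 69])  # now [1, 3, -2, 63, 69]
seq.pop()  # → 69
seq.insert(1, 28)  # [1, 28, 3, -2, 63]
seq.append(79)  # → [1, 28, 3, -2, 63, 79]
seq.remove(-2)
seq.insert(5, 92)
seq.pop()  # 92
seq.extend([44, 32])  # [1, 28, 3, 63, 79, 44, 32]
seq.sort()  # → [1, 3, 28, 32, 44, 63, 79]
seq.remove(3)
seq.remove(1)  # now [28, 32, 44, 63, 79]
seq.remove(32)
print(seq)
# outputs [28, 44, 63, 79]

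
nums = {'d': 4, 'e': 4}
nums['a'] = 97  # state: {'d': 4, 'e': 4, 'a': 97}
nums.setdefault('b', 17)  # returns 17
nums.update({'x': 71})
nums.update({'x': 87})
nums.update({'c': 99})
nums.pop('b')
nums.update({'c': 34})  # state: {'d': 4, 'e': 4, 'a': 97, 'x': 87, 'c': 34}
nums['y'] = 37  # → {'d': 4, 'e': 4, 'a': 97, 'x': 87, 'c': 34, 'y': 37}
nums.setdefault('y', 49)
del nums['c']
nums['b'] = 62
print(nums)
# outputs {'d': 4, 'e': 4, 'a': 97, 'x': 87, 'y': 37, 'b': 62}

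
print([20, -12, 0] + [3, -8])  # [20, -12, 0, 3, -8]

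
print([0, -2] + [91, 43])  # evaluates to [0, -2, 91, 43]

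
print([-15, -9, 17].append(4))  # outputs None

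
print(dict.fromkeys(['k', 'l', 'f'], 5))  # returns {'k': 5, 'l': 5, 'f': 5}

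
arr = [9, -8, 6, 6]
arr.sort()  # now [-8, 6, 6, 9]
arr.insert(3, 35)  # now [-8, 6, 6, 35, 9]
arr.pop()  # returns 9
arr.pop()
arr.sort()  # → [-8, 6, 6]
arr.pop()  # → 6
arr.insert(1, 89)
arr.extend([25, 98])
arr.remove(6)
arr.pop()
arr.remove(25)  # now [-8, 89]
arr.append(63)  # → [-8, 89, 63]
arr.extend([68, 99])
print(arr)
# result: [-8, 89, 63, 68, 99]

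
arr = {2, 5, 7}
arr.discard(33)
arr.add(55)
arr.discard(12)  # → {2, 5, 7, 55}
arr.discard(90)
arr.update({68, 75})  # {2, 5, 7, 55, 68, 75}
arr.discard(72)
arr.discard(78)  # {2, 5, 7, 55, 68, 75}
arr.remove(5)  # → {2, 7, 55, 68, 75}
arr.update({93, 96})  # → {2, 7, 55, 68, 75, 93, 96}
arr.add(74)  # {2, 7, 55, 68, 74, 75, 93, 96}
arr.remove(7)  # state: {2, 55, 68, 74, 75, 93, 96}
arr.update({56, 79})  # {2, 55, 56, 68, 74, 75, 79, 93, 96}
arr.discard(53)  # {2, 55, 56, 68, 74, 75, 79, 93, 96}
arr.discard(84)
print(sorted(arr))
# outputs [2, 55, 56, 68, 74, 75, 79, 93, 96]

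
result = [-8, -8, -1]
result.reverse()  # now [-1, -8, -8]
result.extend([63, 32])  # [-1, -8, -8, 63, 32]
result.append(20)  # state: [-1, -8, -8, 63, 32, 20]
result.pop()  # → 20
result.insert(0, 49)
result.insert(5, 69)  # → [49, -1, -8, -8, 63, 69, 32]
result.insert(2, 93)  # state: [49, -1, 93, -8, -8, 63, 69, 32]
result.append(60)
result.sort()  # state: [-8, -8, -1, 32, 49, 60, 63, 69, 93]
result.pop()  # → 93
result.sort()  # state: [-8, -8, -1, 32, 49, 60, 63, 69]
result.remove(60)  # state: [-8, -8, -1, 32, 49, 63, 69]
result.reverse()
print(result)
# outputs [69, 63, 49, 32, -1, -8, -8]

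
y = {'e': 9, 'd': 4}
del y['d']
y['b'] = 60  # {'e': 9, 'b': 60}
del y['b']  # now {'e': 9}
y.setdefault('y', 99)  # 99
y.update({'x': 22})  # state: {'e': 9, 'y': 99, 'x': 22}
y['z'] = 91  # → {'e': 9, 'y': 99, 'x': 22, 'z': 91}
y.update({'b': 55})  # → {'e': 9, 'y': 99, 'x': 22, 'z': 91, 'b': 55}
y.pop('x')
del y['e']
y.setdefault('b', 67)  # 55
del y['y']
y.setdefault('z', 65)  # 91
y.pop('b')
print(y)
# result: {'z': 91}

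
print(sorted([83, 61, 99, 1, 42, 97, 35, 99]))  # [1, 35, 42, 61, 83, 97, 99, 99]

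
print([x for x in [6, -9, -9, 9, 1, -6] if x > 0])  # [6, 9, 1]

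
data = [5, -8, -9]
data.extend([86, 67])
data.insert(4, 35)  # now [5, -8, -9, 86, 35, 67]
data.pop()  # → 67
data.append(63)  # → [5, -8, -9, 86, 35, 63]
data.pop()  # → 63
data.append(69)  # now [5, -8, -9, 86, 35, 69]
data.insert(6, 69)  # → [5, -8, -9, 86, 35, 69, 69]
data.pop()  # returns 69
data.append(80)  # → [5, -8, -9, 86, 35, 69, 80]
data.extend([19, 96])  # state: [5, -8, -9, 86, 35, 69, 80, 19, 96]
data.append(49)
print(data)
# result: [5, -8, -9, 86, 35, 69, 80, 19, 96, 49]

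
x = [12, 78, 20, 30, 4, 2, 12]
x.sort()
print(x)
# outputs [2, 4, 12, 12, 20, 30, 78]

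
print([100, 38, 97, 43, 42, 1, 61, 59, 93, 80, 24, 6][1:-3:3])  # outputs [38, 42, 59]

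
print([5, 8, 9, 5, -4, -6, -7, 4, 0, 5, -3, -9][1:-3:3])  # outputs [8, -4, 4]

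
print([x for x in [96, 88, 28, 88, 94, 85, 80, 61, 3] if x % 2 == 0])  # [96, 88, 28, 88, 94, 80]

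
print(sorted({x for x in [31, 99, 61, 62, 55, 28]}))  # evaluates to [28, 31, 55, 61, 62, 99]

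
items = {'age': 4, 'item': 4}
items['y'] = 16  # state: {'age': 4, 'item': 4, 'y': 16}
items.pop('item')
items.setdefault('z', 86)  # 86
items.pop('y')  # 16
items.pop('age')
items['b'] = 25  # {'z': 86, 'b': 25}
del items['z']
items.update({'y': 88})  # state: {'b': 25, 'y': 88}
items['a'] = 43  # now {'b': 25, 'y': 88, 'a': 43}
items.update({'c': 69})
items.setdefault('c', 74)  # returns 69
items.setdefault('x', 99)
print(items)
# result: {'b': 25, 'y': 88, 'a': 43, 'c': 69, 'x': 99}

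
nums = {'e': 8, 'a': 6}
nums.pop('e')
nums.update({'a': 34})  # {'a': 34}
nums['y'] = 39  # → {'a': 34, 'y': 39}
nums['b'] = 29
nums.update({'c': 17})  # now {'a': 34, 'y': 39, 'b': 29, 'c': 17}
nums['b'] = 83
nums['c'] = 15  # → {'a': 34, 'y': 39, 'b': 83, 'c': 15}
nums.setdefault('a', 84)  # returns 34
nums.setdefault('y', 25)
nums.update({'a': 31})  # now {'a': 31, 'y': 39, 'b': 83, 'c': 15}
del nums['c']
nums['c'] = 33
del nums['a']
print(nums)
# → {'y': 39, 'b': 83, 'c': 33}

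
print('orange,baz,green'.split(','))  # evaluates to ['orange', 'baz', 'green']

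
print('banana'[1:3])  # an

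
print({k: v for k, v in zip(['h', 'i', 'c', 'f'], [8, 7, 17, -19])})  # {'h': 8, 'i': 7, 'c': 17, 'f': -19}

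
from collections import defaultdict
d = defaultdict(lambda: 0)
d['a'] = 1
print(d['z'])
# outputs 0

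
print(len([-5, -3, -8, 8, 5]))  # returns 5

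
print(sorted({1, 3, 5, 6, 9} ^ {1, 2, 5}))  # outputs [2, 3, 6, 9]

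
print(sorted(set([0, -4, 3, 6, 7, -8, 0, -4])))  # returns [-8, -4, 0, 3, 6, 7]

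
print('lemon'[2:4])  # mo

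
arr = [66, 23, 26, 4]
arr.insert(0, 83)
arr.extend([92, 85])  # [83, 66, 23, 26, 4, 92, 85]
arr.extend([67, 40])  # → [83, 66, 23, 26, 4, 92, 85, 67, 40]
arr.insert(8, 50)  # [83, 66, 23, 26, 4, 92, 85, 67, 50, 40]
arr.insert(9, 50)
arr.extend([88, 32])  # [83, 66, 23, 26, 4, 92, 85, 67, 50, 50, 40, 88, 32]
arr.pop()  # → 32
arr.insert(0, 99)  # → [99, 83, 66, 23, 26, 4, 92, 85, 67, 50, 50, 40, 88]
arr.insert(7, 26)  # [99, 83, 66, 23, 26, 4, 92, 26, 85, 67, 50, 50, 40, 88]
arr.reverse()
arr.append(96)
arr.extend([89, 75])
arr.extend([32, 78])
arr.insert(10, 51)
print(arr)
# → [88, 40, 50, 50, 67, 85, 26, 92, 4, 26, 51, 23, 66, 83, 99, 96, 89, 75, 32, 78]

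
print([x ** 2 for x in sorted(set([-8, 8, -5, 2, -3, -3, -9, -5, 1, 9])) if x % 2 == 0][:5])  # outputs [64, 4, 64]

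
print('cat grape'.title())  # Cat Grape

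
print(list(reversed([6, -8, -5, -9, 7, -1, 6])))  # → [6, -1, 7, -9, -5, -8, 6]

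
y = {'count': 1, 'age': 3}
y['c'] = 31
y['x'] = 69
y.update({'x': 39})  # {'count': 1, 'age': 3, 'c': 31, 'x': 39}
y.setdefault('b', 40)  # 40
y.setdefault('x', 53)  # 39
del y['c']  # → {'count': 1, 'age': 3, 'x': 39, 'b': 40}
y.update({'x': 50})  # {'count': 1, 'age': 3, 'x': 50, 'b': 40}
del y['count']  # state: {'age': 3, 'x': 50, 'b': 40}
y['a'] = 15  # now {'age': 3, 'x': 50, 'b': 40, 'a': 15}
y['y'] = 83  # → {'age': 3, 'x': 50, 'b': 40, 'a': 15, 'y': 83}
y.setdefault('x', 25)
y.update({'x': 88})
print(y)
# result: {'age': 3, 'x': 88, 'b': 40, 'a': 15, 'y': 83}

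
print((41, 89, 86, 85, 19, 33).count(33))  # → 1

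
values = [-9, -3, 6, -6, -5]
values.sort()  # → [-9, -6, -5, -3, 6]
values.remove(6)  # [-9, -6, -5, -3]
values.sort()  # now [-9, -6, -5, -3]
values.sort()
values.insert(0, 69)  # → [69, -9, -6, -5, -3]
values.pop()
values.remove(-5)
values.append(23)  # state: [69, -9, -6, 23]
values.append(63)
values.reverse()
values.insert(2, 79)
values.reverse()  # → [69, -9, -6, 79, 23, 63]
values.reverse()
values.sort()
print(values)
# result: [-9, -6, 23, 63, 69, 79]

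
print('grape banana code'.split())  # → ['grape', 'banana', 'code']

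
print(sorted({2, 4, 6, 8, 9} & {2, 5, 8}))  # [2, 8]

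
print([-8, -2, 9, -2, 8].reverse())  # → None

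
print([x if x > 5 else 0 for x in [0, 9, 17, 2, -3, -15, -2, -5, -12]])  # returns [0, 9, 17, 0, 0, 0, 0, 0, 0]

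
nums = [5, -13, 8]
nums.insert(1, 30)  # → [5, 30, -13, 8]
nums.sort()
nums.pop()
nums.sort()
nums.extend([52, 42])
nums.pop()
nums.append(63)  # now [-13, 5, 8, 52, 63]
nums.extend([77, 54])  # [-13, 5, 8, 52, 63, 77, 54]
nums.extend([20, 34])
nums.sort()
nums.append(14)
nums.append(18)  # [-13, 5, 8, 20, 34, 52, 54, 63, 77, 14, 18]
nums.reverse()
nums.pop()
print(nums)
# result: [18, 14, 77, 63, 54, 52, 34, 20, 8, 5]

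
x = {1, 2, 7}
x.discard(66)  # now {1, 2, 7}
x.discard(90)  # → {1, 2, 7}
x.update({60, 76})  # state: {1, 2, 7, 60, 76}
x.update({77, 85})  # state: {1, 2, 7, 60, 76, 77, 85}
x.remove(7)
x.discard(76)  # {1, 2, 60, 77, 85}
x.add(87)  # {1, 2, 60, 77, 85, 87}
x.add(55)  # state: {1, 2, 55, 60, 77, 85, 87}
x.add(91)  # {1, 2, 55, 60, 77, 85, 87, 91}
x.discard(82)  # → {1, 2, 55, 60, 77, 85, 87, 91}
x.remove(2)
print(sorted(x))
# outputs [1, 55, 60, 77, 85, 87, 91]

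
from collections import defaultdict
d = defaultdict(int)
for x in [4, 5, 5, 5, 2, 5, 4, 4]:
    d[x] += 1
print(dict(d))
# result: {4: 3, 5: 4, 2: 1}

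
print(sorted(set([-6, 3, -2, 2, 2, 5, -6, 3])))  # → [-6, -2, 2, 3, 5]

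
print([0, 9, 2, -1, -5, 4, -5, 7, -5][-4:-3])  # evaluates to [4]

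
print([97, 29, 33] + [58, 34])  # [97, 29, 33, 58, 34]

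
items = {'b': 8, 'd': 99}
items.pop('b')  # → 8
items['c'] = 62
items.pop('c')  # 62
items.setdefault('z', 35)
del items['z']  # {'d': 99}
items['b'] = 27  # {'d': 99, 'b': 27}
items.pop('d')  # 99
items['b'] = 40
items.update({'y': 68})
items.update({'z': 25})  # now {'b': 40, 'y': 68, 'z': 25}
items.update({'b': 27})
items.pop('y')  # 68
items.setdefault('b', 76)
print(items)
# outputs {'b': 27, 'z': 25}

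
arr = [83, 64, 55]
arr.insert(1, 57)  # [83, 57, 64, 55]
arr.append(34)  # [83, 57, 64, 55, 34]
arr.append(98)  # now [83, 57, 64, 55, 34, 98]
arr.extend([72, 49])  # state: [83, 57, 64, 55, 34, 98, 72, 49]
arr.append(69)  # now [83, 57, 64, 55, 34, 98, 72, 49, 69]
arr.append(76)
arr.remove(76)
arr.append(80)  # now [83, 57, 64, 55, 34, 98, 72, 49, 69, 80]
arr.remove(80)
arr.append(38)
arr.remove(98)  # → [83, 57, 64, 55, 34, 72, 49, 69, 38]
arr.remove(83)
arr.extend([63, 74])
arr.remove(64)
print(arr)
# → [57, 55, 34, 72, 49, 69, 38, 63, 74]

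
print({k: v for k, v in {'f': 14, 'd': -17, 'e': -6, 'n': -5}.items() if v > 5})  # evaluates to {'f': 14}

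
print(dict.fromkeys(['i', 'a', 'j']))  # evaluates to {'i': None, 'a': None, 'j': None}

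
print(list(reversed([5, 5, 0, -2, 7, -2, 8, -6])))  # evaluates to [-6, 8, -2, 7, -2, 0, 5, 5]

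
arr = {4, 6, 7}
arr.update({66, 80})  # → {4, 6, 7, 66, 80}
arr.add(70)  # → {4, 6, 7, 66, 70, 80}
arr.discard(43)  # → {4, 6, 7, 66, 70, 80}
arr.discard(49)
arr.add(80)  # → {4, 6, 7, 66, 70, 80}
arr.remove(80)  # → {4, 6, 7, 66, 70}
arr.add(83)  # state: {4, 6, 7, 66, 70, 83}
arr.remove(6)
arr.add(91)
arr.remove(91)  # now {4, 7, 66, 70, 83}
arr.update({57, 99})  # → {4, 7, 57, 66, 70, 83, 99}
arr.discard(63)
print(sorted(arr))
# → [4, 7, 57, 66, 70, 83, 99]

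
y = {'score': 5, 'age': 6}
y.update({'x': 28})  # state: {'score': 5, 'age': 6, 'x': 28}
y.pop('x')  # 28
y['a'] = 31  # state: {'score': 5, 'age': 6, 'a': 31}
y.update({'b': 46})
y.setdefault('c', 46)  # 46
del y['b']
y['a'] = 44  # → {'score': 5, 'age': 6, 'a': 44, 'c': 46}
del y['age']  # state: {'score': 5, 'a': 44, 'c': 46}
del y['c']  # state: {'score': 5, 'a': 44}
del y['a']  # {'score': 5}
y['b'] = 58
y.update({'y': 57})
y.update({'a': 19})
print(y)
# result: {'score': 5, 'b': 58, 'y': 57, 'a': 19}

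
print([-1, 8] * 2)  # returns [-1, 8, -1, 8]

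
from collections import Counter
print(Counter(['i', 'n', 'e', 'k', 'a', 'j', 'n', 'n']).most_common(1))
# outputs [('n', 3)]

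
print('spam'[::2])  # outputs sa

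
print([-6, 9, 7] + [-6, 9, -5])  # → [-6, 9, 7, -6, 9, -5]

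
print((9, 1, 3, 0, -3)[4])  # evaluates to -3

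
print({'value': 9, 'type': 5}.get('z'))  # None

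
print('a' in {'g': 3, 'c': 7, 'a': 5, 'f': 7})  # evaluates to True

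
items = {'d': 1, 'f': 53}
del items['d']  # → {'f': 53}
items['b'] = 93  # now {'f': 53, 'b': 93}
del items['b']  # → {'f': 53}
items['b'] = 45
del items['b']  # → {'f': 53}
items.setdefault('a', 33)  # 33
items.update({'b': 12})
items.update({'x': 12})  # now {'f': 53, 'a': 33, 'b': 12, 'x': 12}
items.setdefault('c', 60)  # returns 60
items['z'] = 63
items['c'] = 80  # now {'f': 53, 'a': 33, 'b': 12, 'x': 12, 'c': 80, 'z': 63}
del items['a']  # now {'f': 53, 'b': 12, 'x': 12, 'c': 80, 'z': 63}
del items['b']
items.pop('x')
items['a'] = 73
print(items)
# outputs {'f': 53, 'c': 80, 'z': 63, 'a': 73}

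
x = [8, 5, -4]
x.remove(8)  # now [5, -4]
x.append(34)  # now [5, -4, 34]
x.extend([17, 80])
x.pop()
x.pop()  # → 17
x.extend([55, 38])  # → [5, -4, 34, 55, 38]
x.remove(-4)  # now [5, 34, 55, 38]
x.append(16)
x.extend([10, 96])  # [5, 34, 55, 38, 16, 10, 96]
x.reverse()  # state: [96, 10, 16, 38, 55, 34, 5]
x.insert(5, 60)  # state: [96, 10, 16, 38, 55, 60, 34, 5]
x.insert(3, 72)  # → [96, 10, 16, 72, 38, 55, 60, 34, 5]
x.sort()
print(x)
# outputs [5, 10, 16, 34, 38, 55, 60, 72, 96]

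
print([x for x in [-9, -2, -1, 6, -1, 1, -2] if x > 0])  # [6, 1]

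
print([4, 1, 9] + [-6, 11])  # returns [4, 1, 9, -6, 11]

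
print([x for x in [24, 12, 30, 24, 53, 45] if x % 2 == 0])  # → [24, 12, 30, 24]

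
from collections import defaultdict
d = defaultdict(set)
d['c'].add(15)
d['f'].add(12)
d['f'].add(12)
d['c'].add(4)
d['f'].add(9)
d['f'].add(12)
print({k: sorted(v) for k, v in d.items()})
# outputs {'c': [4, 15], 'f': [9, 12]}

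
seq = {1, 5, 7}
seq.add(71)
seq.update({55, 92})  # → {1, 5, 7, 55, 71, 92}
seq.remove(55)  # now {1, 5, 7, 71, 92}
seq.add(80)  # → {1, 5, 7, 71, 80, 92}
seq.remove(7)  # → {1, 5, 71, 80, 92}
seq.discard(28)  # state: {1, 5, 71, 80, 92}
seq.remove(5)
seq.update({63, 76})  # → {1, 63, 71, 76, 80, 92}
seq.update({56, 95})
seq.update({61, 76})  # {1, 56, 61, 63, 71, 76, 80, 92, 95}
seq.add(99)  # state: {1, 56, 61, 63, 71, 76, 80, 92, 95, 99}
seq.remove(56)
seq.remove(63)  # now {1, 61, 71, 76, 80, 92, 95, 99}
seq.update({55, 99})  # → {1, 55, 61, 71, 76, 80, 92, 95, 99}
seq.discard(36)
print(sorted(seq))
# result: [1, 55, 61, 71, 76, 80, 92, 95, 99]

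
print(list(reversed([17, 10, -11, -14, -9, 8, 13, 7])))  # [7, 13, 8, -9, -14, -11, 10, 17]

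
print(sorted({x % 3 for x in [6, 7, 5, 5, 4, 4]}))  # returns [0, 1, 2]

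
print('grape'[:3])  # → gra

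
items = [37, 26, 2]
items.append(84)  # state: [37, 26, 2, 84]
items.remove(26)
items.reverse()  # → [84, 2, 37]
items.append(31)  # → [84, 2, 37, 31]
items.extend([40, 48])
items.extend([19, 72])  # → [84, 2, 37, 31, 40, 48, 19, 72]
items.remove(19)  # [84, 2, 37, 31, 40, 48, 72]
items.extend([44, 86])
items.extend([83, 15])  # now [84, 2, 37, 31, 40, 48, 72, 44, 86, 83, 15]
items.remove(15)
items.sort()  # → [2, 31, 37, 40, 44, 48, 72, 83, 84, 86]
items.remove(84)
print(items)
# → [2, 31, 37, 40, 44, 48, 72, 83, 86]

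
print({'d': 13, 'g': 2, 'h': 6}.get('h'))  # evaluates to 6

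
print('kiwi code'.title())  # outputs Kiwi Code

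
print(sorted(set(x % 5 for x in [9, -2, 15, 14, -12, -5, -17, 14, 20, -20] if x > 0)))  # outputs [0, 4]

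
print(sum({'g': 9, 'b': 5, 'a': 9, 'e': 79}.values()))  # 102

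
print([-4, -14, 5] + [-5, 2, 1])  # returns [-4, -14, 5, -5, 2, 1]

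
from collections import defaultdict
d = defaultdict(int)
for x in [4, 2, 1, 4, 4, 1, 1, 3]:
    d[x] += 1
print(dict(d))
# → {4: 3, 2: 1, 1: 3, 3: 1}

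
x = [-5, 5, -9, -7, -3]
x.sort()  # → [-9, -7, -5, -3, 5]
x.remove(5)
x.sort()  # [-9, -7, -5, -3]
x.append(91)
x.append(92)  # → [-9, -7, -5, -3, 91, 92]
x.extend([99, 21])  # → [-9, -7, -5, -3, 91, 92, 99, 21]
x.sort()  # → [-9, -7, -5, -3, 21, 91, 92, 99]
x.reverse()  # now [99, 92, 91, 21, -3, -5, -7, -9]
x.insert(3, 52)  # [99, 92, 91, 52, 21, -3, -5, -7, -9]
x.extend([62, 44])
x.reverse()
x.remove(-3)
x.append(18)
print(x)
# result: [44, 62, -9, -7, -5, 21, 52, 91, 92, 99, 18]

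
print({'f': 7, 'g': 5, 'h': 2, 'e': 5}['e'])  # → 5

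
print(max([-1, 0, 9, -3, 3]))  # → 9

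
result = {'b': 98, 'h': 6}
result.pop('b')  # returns 98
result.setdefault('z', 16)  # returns 16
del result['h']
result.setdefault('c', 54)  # 54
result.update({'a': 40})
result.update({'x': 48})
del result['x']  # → {'z': 16, 'c': 54, 'a': 40}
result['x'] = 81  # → {'z': 16, 'c': 54, 'a': 40, 'x': 81}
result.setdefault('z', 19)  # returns 16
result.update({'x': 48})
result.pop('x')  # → 48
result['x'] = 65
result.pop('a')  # 40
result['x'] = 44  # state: {'z': 16, 'c': 54, 'x': 44}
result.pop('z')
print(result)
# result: {'c': 54, 'x': 44}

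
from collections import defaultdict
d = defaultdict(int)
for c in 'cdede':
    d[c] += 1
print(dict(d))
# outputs {'c': 1, 'd': 2, 'e': 2}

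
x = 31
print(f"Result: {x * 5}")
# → Result: 155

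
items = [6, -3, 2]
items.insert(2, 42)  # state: [6, -3, 42, 2]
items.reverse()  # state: [2, 42, -3, 6]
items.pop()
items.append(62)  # [2, 42, -3, 62]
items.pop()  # 62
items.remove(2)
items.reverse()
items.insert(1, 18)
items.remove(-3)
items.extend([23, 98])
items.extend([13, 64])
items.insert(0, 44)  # [44, 18, 42, 23, 98, 13, 64]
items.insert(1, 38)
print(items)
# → [44, 38, 18, 42, 23, 98, 13, 64]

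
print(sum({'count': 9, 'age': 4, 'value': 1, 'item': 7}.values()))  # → 21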